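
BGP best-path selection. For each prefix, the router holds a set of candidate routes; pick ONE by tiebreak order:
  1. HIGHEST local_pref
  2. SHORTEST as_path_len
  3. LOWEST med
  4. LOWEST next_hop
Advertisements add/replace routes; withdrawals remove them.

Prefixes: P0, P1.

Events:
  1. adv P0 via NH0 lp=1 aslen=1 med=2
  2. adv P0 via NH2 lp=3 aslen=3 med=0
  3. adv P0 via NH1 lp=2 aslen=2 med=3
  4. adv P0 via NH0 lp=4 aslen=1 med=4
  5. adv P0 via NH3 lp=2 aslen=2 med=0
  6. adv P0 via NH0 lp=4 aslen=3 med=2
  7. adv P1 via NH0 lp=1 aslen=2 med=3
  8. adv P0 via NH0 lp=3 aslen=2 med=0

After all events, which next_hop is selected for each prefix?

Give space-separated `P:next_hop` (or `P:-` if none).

Answer: P0:NH0 P1:NH0

Derivation:
Op 1: best P0=NH0 P1=-
Op 2: best P0=NH2 P1=-
Op 3: best P0=NH2 P1=-
Op 4: best P0=NH0 P1=-
Op 5: best P0=NH0 P1=-
Op 6: best P0=NH0 P1=-
Op 7: best P0=NH0 P1=NH0
Op 8: best P0=NH0 P1=NH0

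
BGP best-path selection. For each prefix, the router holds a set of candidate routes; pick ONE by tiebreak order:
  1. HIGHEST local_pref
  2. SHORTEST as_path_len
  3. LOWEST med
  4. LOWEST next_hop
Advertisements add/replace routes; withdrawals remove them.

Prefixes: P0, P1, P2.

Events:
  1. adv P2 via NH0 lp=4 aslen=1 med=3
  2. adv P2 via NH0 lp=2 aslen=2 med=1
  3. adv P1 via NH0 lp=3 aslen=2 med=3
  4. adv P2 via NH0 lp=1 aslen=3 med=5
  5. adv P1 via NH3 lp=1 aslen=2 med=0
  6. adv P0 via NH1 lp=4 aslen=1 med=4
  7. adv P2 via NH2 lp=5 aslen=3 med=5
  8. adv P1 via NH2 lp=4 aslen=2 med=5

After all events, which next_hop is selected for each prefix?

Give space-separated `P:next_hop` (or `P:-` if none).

Op 1: best P0=- P1=- P2=NH0
Op 2: best P0=- P1=- P2=NH0
Op 3: best P0=- P1=NH0 P2=NH0
Op 4: best P0=- P1=NH0 P2=NH0
Op 5: best P0=- P1=NH0 P2=NH0
Op 6: best P0=NH1 P1=NH0 P2=NH0
Op 7: best P0=NH1 P1=NH0 P2=NH2
Op 8: best P0=NH1 P1=NH2 P2=NH2

Answer: P0:NH1 P1:NH2 P2:NH2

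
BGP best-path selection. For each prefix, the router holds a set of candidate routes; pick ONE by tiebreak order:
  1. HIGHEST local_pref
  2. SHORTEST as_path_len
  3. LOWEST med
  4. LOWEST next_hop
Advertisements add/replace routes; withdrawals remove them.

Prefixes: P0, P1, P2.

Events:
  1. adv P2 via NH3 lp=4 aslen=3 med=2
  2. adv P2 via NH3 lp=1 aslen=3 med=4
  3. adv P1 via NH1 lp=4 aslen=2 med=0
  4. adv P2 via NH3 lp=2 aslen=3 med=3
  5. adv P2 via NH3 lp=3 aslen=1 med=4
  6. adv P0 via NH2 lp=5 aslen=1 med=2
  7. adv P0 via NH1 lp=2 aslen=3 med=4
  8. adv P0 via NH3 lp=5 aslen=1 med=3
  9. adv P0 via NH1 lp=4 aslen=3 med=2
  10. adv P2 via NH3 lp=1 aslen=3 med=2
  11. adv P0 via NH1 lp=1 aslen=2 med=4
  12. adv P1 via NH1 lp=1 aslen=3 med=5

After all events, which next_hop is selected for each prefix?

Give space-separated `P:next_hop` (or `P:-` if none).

Op 1: best P0=- P1=- P2=NH3
Op 2: best P0=- P1=- P2=NH3
Op 3: best P0=- P1=NH1 P2=NH3
Op 4: best P0=- P1=NH1 P2=NH3
Op 5: best P0=- P1=NH1 P2=NH3
Op 6: best P0=NH2 P1=NH1 P2=NH3
Op 7: best P0=NH2 P1=NH1 P2=NH3
Op 8: best P0=NH2 P1=NH1 P2=NH3
Op 9: best P0=NH2 P1=NH1 P2=NH3
Op 10: best P0=NH2 P1=NH1 P2=NH3
Op 11: best P0=NH2 P1=NH1 P2=NH3
Op 12: best P0=NH2 P1=NH1 P2=NH3

Answer: P0:NH2 P1:NH1 P2:NH3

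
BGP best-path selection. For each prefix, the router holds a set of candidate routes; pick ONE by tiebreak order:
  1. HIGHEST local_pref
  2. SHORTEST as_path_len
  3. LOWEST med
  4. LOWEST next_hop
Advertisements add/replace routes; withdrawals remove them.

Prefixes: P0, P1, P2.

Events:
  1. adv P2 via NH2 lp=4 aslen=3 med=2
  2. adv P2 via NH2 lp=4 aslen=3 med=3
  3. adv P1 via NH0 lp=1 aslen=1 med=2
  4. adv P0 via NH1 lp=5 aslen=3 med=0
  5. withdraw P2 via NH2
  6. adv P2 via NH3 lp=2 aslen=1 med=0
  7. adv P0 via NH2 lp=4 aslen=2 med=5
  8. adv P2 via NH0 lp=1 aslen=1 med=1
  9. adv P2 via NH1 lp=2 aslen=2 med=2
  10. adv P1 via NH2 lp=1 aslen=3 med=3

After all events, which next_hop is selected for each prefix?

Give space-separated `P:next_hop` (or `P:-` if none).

Answer: P0:NH1 P1:NH0 P2:NH3

Derivation:
Op 1: best P0=- P1=- P2=NH2
Op 2: best P0=- P1=- P2=NH2
Op 3: best P0=- P1=NH0 P2=NH2
Op 4: best P0=NH1 P1=NH0 P2=NH2
Op 5: best P0=NH1 P1=NH0 P2=-
Op 6: best P0=NH1 P1=NH0 P2=NH3
Op 7: best P0=NH1 P1=NH0 P2=NH3
Op 8: best P0=NH1 P1=NH0 P2=NH3
Op 9: best P0=NH1 P1=NH0 P2=NH3
Op 10: best P0=NH1 P1=NH0 P2=NH3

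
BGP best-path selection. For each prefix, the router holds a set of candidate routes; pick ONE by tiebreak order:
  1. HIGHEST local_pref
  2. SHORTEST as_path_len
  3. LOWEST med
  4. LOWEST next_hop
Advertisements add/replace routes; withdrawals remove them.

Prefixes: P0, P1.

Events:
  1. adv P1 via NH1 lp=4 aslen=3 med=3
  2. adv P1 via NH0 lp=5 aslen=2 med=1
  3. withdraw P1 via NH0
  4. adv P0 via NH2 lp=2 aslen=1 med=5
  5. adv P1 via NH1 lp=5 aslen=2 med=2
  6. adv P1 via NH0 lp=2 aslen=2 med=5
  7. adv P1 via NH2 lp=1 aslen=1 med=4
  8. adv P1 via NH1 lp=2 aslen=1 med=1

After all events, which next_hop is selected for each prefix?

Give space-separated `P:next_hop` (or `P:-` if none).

Op 1: best P0=- P1=NH1
Op 2: best P0=- P1=NH0
Op 3: best P0=- P1=NH1
Op 4: best P0=NH2 P1=NH1
Op 5: best P0=NH2 P1=NH1
Op 6: best P0=NH2 P1=NH1
Op 7: best P0=NH2 P1=NH1
Op 8: best P0=NH2 P1=NH1

Answer: P0:NH2 P1:NH1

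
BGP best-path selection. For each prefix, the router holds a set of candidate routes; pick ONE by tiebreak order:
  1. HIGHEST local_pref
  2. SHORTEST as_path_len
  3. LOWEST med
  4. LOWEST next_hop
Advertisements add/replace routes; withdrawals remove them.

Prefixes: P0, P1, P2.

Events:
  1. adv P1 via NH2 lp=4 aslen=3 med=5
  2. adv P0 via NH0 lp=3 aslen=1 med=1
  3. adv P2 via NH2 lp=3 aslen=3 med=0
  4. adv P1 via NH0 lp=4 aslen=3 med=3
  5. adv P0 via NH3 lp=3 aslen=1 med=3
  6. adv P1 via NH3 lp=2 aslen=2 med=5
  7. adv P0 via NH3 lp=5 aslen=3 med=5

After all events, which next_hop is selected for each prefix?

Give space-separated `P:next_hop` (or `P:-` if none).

Answer: P0:NH3 P1:NH0 P2:NH2

Derivation:
Op 1: best P0=- P1=NH2 P2=-
Op 2: best P0=NH0 P1=NH2 P2=-
Op 3: best P0=NH0 P1=NH2 P2=NH2
Op 4: best P0=NH0 P1=NH0 P2=NH2
Op 5: best P0=NH0 P1=NH0 P2=NH2
Op 6: best P0=NH0 P1=NH0 P2=NH2
Op 7: best P0=NH3 P1=NH0 P2=NH2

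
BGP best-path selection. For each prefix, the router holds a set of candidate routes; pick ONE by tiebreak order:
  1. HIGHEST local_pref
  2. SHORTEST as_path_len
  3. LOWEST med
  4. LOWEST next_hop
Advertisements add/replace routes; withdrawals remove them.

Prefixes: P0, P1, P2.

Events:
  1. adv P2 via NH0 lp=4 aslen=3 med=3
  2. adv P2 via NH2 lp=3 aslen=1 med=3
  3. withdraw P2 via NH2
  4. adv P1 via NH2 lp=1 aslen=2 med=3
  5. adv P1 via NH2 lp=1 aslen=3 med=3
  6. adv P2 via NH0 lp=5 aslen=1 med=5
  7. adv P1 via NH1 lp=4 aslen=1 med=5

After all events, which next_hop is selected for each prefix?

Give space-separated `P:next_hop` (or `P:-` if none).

Answer: P0:- P1:NH1 P2:NH0

Derivation:
Op 1: best P0=- P1=- P2=NH0
Op 2: best P0=- P1=- P2=NH0
Op 3: best P0=- P1=- P2=NH0
Op 4: best P0=- P1=NH2 P2=NH0
Op 5: best P0=- P1=NH2 P2=NH0
Op 6: best P0=- P1=NH2 P2=NH0
Op 7: best P0=- P1=NH1 P2=NH0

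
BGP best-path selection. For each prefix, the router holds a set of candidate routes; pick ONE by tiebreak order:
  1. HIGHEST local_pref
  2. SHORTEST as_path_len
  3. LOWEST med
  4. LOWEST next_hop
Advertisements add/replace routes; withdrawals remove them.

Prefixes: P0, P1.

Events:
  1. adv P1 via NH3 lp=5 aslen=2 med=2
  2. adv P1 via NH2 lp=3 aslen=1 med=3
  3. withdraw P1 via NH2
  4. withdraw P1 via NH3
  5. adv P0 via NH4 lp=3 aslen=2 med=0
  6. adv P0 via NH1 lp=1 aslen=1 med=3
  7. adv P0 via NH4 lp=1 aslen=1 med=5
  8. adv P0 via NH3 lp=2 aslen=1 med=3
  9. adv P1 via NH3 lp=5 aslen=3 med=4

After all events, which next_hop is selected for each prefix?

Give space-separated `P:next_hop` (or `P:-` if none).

Op 1: best P0=- P1=NH3
Op 2: best P0=- P1=NH3
Op 3: best P0=- P1=NH3
Op 4: best P0=- P1=-
Op 5: best P0=NH4 P1=-
Op 6: best P0=NH4 P1=-
Op 7: best P0=NH1 P1=-
Op 8: best P0=NH3 P1=-
Op 9: best P0=NH3 P1=NH3

Answer: P0:NH3 P1:NH3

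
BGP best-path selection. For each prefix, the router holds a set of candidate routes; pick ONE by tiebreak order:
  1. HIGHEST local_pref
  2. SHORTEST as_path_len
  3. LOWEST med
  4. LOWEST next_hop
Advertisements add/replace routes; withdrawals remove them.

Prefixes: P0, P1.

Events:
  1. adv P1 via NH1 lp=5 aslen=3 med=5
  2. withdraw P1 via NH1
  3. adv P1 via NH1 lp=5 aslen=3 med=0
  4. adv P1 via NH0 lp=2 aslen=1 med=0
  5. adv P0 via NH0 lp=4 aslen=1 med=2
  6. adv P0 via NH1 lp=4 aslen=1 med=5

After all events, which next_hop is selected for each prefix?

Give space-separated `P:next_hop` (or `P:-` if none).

Op 1: best P0=- P1=NH1
Op 2: best P0=- P1=-
Op 3: best P0=- P1=NH1
Op 4: best P0=- P1=NH1
Op 5: best P0=NH0 P1=NH1
Op 6: best P0=NH0 P1=NH1

Answer: P0:NH0 P1:NH1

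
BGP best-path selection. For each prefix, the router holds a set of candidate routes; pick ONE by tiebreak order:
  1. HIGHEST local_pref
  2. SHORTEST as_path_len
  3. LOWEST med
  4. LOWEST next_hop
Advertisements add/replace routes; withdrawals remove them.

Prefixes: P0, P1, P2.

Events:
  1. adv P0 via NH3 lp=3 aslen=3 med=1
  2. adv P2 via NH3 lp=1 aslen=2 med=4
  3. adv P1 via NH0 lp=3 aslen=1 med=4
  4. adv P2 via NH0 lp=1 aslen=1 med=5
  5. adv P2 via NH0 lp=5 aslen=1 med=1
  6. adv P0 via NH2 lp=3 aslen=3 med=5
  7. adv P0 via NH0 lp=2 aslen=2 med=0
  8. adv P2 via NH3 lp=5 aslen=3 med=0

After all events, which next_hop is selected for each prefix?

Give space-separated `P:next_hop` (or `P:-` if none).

Answer: P0:NH3 P1:NH0 P2:NH0

Derivation:
Op 1: best P0=NH3 P1=- P2=-
Op 2: best P0=NH3 P1=- P2=NH3
Op 3: best P0=NH3 P1=NH0 P2=NH3
Op 4: best P0=NH3 P1=NH0 P2=NH0
Op 5: best P0=NH3 P1=NH0 P2=NH0
Op 6: best P0=NH3 P1=NH0 P2=NH0
Op 7: best P0=NH3 P1=NH0 P2=NH0
Op 8: best P0=NH3 P1=NH0 P2=NH0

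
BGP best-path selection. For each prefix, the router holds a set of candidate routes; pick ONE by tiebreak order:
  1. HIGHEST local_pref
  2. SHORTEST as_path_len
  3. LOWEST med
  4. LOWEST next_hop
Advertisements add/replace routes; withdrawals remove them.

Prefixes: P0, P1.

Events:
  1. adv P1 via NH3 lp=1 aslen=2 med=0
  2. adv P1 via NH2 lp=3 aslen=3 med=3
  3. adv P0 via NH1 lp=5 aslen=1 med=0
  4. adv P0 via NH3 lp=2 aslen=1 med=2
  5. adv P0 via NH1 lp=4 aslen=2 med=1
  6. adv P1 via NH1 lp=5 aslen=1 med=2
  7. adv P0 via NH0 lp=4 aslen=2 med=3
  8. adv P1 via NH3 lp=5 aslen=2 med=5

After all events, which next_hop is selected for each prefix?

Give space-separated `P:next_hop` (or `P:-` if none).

Op 1: best P0=- P1=NH3
Op 2: best P0=- P1=NH2
Op 3: best P0=NH1 P1=NH2
Op 4: best P0=NH1 P1=NH2
Op 5: best P0=NH1 P1=NH2
Op 6: best P0=NH1 P1=NH1
Op 7: best P0=NH1 P1=NH1
Op 8: best P0=NH1 P1=NH1

Answer: P0:NH1 P1:NH1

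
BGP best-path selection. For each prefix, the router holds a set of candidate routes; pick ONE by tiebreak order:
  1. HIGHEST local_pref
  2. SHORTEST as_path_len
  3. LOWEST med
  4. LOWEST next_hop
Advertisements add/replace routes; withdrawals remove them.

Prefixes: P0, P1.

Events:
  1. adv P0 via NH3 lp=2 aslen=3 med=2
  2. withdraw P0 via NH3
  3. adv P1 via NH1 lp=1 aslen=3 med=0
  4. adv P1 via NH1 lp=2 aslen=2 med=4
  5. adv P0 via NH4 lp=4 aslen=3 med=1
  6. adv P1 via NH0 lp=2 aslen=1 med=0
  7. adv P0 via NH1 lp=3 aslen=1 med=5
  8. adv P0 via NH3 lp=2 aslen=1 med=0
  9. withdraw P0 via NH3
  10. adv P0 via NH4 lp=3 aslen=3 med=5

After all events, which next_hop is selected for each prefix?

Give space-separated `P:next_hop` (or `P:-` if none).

Answer: P0:NH1 P1:NH0

Derivation:
Op 1: best P0=NH3 P1=-
Op 2: best P0=- P1=-
Op 3: best P0=- P1=NH1
Op 4: best P0=- P1=NH1
Op 5: best P0=NH4 P1=NH1
Op 6: best P0=NH4 P1=NH0
Op 7: best P0=NH4 P1=NH0
Op 8: best P0=NH4 P1=NH0
Op 9: best P0=NH4 P1=NH0
Op 10: best P0=NH1 P1=NH0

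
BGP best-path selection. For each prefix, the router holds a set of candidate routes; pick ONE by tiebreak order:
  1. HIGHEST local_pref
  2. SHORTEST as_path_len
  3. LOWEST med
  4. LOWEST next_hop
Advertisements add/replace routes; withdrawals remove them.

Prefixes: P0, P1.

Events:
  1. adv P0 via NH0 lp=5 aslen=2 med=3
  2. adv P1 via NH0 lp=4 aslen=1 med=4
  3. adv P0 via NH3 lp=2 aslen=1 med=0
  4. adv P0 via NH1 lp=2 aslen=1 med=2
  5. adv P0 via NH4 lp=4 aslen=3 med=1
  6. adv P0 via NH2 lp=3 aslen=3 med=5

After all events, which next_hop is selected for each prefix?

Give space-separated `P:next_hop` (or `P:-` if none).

Answer: P0:NH0 P1:NH0

Derivation:
Op 1: best P0=NH0 P1=-
Op 2: best P0=NH0 P1=NH0
Op 3: best P0=NH0 P1=NH0
Op 4: best P0=NH0 P1=NH0
Op 5: best P0=NH0 P1=NH0
Op 6: best P0=NH0 P1=NH0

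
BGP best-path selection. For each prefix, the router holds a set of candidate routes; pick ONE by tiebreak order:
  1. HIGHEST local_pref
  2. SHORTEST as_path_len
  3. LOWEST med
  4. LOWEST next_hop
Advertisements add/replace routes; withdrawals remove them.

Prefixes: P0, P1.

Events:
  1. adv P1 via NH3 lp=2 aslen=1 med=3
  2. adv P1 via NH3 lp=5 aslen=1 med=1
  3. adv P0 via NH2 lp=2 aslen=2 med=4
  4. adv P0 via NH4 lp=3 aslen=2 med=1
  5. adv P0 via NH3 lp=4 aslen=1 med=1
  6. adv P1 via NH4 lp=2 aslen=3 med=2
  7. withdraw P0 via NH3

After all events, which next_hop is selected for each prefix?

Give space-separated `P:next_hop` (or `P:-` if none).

Answer: P0:NH4 P1:NH3

Derivation:
Op 1: best P0=- P1=NH3
Op 2: best P0=- P1=NH3
Op 3: best P0=NH2 P1=NH3
Op 4: best P0=NH4 P1=NH3
Op 5: best P0=NH3 P1=NH3
Op 6: best P0=NH3 P1=NH3
Op 7: best P0=NH4 P1=NH3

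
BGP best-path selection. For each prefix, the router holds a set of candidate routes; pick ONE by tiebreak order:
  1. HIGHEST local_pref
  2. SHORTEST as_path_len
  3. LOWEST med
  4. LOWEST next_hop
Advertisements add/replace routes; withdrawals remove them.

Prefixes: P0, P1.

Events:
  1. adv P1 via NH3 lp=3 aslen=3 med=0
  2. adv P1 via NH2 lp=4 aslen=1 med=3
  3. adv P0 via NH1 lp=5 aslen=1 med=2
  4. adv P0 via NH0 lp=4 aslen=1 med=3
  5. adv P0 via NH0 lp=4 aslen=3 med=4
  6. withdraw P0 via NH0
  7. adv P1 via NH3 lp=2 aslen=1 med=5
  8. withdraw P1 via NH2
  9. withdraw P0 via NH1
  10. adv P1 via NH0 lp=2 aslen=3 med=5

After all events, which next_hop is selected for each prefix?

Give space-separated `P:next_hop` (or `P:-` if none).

Op 1: best P0=- P1=NH3
Op 2: best P0=- P1=NH2
Op 3: best P0=NH1 P1=NH2
Op 4: best P0=NH1 P1=NH2
Op 5: best P0=NH1 P1=NH2
Op 6: best P0=NH1 P1=NH2
Op 7: best P0=NH1 P1=NH2
Op 8: best P0=NH1 P1=NH3
Op 9: best P0=- P1=NH3
Op 10: best P0=- P1=NH3

Answer: P0:- P1:NH3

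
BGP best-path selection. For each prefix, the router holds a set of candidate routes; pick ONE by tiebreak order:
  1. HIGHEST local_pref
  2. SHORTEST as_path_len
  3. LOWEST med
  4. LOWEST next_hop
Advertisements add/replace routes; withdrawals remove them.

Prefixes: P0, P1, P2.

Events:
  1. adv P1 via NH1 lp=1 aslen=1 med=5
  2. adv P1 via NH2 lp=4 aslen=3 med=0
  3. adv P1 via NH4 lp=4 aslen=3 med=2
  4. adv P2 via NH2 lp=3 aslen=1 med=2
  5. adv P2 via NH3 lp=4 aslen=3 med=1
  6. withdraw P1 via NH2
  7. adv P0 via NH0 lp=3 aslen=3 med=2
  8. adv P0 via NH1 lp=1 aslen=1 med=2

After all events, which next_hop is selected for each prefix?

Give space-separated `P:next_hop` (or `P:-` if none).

Op 1: best P0=- P1=NH1 P2=-
Op 2: best P0=- P1=NH2 P2=-
Op 3: best P0=- P1=NH2 P2=-
Op 4: best P0=- P1=NH2 P2=NH2
Op 5: best P0=- P1=NH2 P2=NH3
Op 6: best P0=- P1=NH4 P2=NH3
Op 7: best P0=NH0 P1=NH4 P2=NH3
Op 8: best P0=NH0 P1=NH4 P2=NH3

Answer: P0:NH0 P1:NH4 P2:NH3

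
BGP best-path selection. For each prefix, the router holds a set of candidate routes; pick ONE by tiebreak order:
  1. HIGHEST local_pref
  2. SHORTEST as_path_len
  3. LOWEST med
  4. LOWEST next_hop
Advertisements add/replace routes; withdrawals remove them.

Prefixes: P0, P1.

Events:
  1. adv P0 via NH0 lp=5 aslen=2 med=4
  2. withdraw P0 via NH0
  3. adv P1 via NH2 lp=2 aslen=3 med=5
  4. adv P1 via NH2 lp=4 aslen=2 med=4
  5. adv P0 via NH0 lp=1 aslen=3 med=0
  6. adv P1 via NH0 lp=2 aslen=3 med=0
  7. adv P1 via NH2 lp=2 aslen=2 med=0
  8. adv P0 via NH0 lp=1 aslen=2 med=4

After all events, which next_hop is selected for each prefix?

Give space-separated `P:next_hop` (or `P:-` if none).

Answer: P0:NH0 P1:NH2

Derivation:
Op 1: best P0=NH0 P1=-
Op 2: best P0=- P1=-
Op 3: best P0=- P1=NH2
Op 4: best P0=- P1=NH2
Op 5: best P0=NH0 P1=NH2
Op 6: best P0=NH0 P1=NH2
Op 7: best P0=NH0 P1=NH2
Op 8: best P0=NH0 P1=NH2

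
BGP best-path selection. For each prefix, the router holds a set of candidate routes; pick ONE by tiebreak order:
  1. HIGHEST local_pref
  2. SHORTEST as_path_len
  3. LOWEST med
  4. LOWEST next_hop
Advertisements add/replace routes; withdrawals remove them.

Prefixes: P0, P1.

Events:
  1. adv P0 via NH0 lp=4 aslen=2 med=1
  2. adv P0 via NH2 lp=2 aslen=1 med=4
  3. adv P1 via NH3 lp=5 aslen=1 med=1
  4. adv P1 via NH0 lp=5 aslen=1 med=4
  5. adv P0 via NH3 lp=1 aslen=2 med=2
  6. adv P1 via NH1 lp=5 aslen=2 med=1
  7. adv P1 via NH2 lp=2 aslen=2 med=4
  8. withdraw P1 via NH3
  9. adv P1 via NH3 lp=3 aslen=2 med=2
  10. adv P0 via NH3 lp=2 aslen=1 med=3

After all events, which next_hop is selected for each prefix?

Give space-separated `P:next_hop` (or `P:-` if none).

Answer: P0:NH0 P1:NH0

Derivation:
Op 1: best P0=NH0 P1=-
Op 2: best P0=NH0 P1=-
Op 3: best P0=NH0 P1=NH3
Op 4: best P0=NH0 P1=NH3
Op 5: best P0=NH0 P1=NH3
Op 6: best P0=NH0 P1=NH3
Op 7: best P0=NH0 P1=NH3
Op 8: best P0=NH0 P1=NH0
Op 9: best P0=NH0 P1=NH0
Op 10: best P0=NH0 P1=NH0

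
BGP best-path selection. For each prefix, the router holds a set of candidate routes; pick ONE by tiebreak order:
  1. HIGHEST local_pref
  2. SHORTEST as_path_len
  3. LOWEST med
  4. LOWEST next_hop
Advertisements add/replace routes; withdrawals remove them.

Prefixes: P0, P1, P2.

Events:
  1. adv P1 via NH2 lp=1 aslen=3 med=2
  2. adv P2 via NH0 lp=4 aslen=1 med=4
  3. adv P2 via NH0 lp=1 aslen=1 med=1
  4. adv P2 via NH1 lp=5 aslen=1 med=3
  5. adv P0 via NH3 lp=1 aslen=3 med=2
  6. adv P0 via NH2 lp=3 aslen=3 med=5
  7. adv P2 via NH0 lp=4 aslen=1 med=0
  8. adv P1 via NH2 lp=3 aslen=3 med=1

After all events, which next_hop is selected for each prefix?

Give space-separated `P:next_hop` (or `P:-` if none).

Answer: P0:NH2 P1:NH2 P2:NH1

Derivation:
Op 1: best P0=- P1=NH2 P2=-
Op 2: best P0=- P1=NH2 P2=NH0
Op 3: best P0=- P1=NH2 P2=NH0
Op 4: best P0=- P1=NH2 P2=NH1
Op 5: best P0=NH3 P1=NH2 P2=NH1
Op 6: best P0=NH2 P1=NH2 P2=NH1
Op 7: best P0=NH2 P1=NH2 P2=NH1
Op 8: best P0=NH2 P1=NH2 P2=NH1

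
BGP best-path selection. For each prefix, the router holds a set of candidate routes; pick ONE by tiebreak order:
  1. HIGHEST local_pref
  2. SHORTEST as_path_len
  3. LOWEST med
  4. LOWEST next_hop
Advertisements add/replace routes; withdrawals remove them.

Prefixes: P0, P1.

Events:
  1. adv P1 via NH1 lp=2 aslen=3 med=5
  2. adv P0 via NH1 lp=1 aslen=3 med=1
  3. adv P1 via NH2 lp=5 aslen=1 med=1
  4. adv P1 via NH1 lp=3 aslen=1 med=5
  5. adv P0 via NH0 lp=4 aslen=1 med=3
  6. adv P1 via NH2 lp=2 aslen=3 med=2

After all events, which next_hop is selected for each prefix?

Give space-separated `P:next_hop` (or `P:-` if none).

Op 1: best P0=- P1=NH1
Op 2: best P0=NH1 P1=NH1
Op 3: best P0=NH1 P1=NH2
Op 4: best P0=NH1 P1=NH2
Op 5: best P0=NH0 P1=NH2
Op 6: best P0=NH0 P1=NH1

Answer: P0:NH0 P1:NH1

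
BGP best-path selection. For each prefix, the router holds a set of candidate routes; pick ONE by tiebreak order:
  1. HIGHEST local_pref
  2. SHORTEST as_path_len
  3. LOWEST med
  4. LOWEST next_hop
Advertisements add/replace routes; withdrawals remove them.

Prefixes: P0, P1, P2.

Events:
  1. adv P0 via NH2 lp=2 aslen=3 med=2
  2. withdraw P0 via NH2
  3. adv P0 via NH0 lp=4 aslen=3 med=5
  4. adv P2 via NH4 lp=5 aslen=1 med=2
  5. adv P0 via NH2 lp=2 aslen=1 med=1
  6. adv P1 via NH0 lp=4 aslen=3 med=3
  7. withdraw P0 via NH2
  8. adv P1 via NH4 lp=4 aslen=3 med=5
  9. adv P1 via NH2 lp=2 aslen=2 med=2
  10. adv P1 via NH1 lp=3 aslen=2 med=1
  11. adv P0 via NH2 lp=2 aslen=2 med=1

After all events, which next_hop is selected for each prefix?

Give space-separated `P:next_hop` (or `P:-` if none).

Answer: P0:NH0 P1:NH0 P2:NH4

Derivation:
Op 1: best P0=NH2 P1=- P2=-
Op 2: best P0=- P1=- P2=-
Op 3: best P0=NH0 P1=- P2=-
Op 4: best P0=NH0 P1=- P2=NH4
Op 5: best P0=NH0 P1=- P2=NH4
Op 6: best P0=NH0 P1=NH0 P2=NH4
Op 7: best P0=NH0 P1=NH0 P2=NH4
Op 8: best P0=NH0 P1=NH0 P2=NH4
Op 9: best P0=NH0 P1=NH0 P2=NH4
Op 10: best P0=NH0 P1=NH0 P2=NH4
Op 11: best P0=NH0 P1=NH0 P2=NH4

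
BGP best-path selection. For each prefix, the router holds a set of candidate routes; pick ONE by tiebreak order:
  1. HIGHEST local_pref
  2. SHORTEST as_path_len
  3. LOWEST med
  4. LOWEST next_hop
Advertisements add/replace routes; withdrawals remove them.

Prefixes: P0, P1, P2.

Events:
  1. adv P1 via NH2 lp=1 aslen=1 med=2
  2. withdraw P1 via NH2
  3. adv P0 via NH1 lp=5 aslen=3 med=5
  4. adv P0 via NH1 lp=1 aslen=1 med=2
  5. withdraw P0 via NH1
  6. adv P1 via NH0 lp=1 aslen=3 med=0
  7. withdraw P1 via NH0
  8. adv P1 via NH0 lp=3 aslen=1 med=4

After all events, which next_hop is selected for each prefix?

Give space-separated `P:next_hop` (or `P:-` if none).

Op 1: best P0=- P1=NH2 P2=-
Op 2: best P0=- P1=- P2=-
Op 3: best P0=NH1 P1=- P2=-
Op 4: best P0=NH1 P1=- P2=-
Op 5: best P0=- P1=- P2=-
Op 6: best P0=- P1=NH0 P2=-
Op 7: best P0=- P1=- P2=-
Op 8: best P0=- P1=NH0 P2=-

Answer: P0:- P1:NH0 P2:-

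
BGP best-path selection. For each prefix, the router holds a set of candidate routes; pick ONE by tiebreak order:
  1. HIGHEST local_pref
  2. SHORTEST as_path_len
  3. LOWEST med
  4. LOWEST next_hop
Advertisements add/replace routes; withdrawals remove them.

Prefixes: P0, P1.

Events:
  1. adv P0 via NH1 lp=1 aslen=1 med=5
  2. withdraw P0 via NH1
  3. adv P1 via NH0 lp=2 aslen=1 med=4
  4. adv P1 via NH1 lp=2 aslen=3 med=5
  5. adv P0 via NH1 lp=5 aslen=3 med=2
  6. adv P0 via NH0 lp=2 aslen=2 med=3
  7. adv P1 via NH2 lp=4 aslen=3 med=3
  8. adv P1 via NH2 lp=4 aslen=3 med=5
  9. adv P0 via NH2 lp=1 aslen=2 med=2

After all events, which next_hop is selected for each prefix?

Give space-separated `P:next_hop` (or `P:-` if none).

Answer: P0:NH1 P1:NH2

Derivation:
Op 1: best P0=NH1 P1=-
Op 2: best P0=- P1=-
Op 3: best P0=- P1=NH0
Op 4: best P0=- P1=NH0
Op 5: best P0=NH1 P1=NH0
Op 6: best P0=NH1 P1=NH0
Op 7: best P0=NH1 P1=NH2
Op 8: best P0=NH1 P1=NH2
Op 9: best P0=NH1 P1=NH2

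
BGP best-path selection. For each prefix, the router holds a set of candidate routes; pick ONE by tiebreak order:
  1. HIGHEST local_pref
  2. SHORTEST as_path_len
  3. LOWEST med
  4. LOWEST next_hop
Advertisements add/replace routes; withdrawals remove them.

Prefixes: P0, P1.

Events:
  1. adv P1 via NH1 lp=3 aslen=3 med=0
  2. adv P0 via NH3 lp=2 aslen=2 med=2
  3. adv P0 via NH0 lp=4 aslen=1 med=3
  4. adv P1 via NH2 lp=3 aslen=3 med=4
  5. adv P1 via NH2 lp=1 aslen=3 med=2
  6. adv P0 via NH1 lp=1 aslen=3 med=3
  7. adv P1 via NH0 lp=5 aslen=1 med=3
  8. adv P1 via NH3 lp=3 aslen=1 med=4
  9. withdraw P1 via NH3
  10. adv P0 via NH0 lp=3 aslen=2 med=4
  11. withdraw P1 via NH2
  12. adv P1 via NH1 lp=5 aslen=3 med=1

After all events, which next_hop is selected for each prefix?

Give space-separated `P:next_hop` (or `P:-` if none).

Answer: P0:NH0 P1:NH0

Derivation:
Op 1: best P0=- P1=NH1
Op 2: best P0=NH3 P1=NH1
Op 3: best P0=NH0 P1=NH1
Op 4: best P0=NH0 P1=NH1
Op 5: best P0=NH0 P1=NH1
Op 6: best P0=NH0 P1=NH1
Op 7: best P0=NH0 P1=NH0
Op 8: best P0=NH0 P1=NH0
Op 9: best P0=NH0 P1=NH0
Op 10: best P0=NH0 P1=NH0
Op 11: best P0=NH0 P1=NH0
Op 12: best P0=NH0 P1=NH0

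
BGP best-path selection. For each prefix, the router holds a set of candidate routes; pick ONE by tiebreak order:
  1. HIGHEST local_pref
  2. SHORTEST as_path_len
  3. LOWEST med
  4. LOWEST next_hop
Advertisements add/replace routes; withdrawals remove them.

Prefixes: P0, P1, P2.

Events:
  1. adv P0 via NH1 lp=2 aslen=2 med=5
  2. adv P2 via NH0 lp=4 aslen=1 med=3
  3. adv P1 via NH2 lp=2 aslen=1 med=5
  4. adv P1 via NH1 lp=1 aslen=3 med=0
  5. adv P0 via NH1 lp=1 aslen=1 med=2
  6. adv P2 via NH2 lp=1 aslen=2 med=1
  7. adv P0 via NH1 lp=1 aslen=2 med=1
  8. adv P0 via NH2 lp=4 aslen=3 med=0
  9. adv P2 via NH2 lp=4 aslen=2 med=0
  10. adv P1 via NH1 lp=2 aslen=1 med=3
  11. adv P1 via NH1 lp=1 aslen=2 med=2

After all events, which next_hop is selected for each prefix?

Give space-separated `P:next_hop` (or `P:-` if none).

Answer: P0:NH2 P1:NH2 P2:NH0

Derivation:
Op 1: best P0=NH1 P1=- P2=-
Op 2: best P0=NH1 P1=- P2=NH0
Op 3: best P0=NH1 P1=NH2 P2=NH0
Op 4: best P0=NH1 P1=NH2 P2=NH0
Op 5: best P0=NH1 P1=NH2 P2=NH0
Op 6: best P0=NH1 P1=NH2 P2=NH0
Op 7: best P0=NH1 P1=NH2 P2=NH0
Op 8: best P0=NH2 P1=NH2 P2=NH0
Op 9: best P0=NH2 P1=NH2 P2=NH0
Op 10: best P0=NH2 P1=NH1 P2=NH0
Op 11: best P0=NH2 P1=NH2 P2=NH0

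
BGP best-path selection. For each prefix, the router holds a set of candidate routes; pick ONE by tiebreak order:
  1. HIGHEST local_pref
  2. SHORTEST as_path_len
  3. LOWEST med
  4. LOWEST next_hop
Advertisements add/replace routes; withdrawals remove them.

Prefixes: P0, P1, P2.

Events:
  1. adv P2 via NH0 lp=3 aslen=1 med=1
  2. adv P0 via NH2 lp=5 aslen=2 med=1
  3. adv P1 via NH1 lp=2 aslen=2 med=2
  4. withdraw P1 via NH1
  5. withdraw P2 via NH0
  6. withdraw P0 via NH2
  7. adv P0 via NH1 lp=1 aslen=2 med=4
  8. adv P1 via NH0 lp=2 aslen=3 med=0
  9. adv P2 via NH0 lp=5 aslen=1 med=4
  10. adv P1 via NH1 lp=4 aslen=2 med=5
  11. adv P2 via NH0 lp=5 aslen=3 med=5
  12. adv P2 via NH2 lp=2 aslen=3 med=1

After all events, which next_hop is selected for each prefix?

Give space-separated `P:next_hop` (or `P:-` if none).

Op 1: best P0=- P1=- P2=NH0
Op 2: best P0=NH2 P1=- P2=NH0
Op 3: best P0=NH2 P1=NH1 P2=NH0
Op 4: best P0=NH2 P1=- P2=NH0
Op 5: best P0=NH2 P1=- P2=-
Op 6: best P0=- P1=- P2=-
Op 7: best P0=NH1 P1=- P2=-
Op 8: best P0=NH1 P1=NH0 P2=-
Op 9: best P0=NH1 P1=NH0 P2=NH0
Op 10: best P0=NH1 P1=NH1 P2=NH0
Op 11: best P0=NH1 P1=NH1 P2=NH0
Op 12: best P0=NH1 P1=NH1 P2=NH0

Answer: P0:NH1 P1:NH1 P2:NH0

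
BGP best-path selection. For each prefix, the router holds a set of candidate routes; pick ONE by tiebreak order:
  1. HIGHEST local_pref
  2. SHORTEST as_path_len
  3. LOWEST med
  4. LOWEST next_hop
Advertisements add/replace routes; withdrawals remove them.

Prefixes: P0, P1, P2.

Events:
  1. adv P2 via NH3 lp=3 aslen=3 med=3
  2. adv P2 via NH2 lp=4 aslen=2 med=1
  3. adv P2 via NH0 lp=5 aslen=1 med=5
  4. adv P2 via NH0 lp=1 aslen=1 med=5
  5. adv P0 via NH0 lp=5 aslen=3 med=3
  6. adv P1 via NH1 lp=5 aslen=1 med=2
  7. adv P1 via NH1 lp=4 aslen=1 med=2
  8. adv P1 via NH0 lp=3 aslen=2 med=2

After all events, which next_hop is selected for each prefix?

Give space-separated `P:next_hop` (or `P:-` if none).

Answer: P0:NH0 P1:NH1 P2:NH2

Derivation:
Op 1: best P0=- P1=- P2=NH3
Op 2: best P0=- P1=- P2=NH2
Op 3: best P0=- P1=- P2=NH0
Op 4: best P0=- P1=- P2=NH2
Op 5: best P0=NH0 P1=- P2=NH2
Op 6: best P0=NH0 P1=NH1 P2=NH2
Op 7: best P0=NH0 P1=NH1 P2=NH2
Op 8: best P0=NH0 P1=NH1 P2=NH2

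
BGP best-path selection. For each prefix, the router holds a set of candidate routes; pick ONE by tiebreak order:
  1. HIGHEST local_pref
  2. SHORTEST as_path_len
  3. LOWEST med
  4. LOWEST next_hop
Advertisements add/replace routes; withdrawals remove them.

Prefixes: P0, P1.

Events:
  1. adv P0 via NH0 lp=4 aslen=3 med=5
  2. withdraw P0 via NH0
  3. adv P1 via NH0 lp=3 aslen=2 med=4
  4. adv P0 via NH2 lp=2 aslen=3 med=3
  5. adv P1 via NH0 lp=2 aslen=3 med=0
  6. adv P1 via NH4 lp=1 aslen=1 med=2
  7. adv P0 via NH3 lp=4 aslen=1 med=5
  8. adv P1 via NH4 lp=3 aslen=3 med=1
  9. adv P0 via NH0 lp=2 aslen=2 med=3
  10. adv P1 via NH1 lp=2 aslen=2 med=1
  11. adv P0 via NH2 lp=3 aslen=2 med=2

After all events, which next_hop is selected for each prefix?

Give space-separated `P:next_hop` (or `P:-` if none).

Op 1: best P0=NH0 P1=-
Op 2: best P0=- P1=-
Op 3: best P0=- P1=NH0
Op 4: best P0=NH2 P1=NH0
Op 5: best P0=NH2 P1=NH0
Op 6: best P0=NH2 P1=NH0
Op 7: best P0=NH3 P1=NH0
Op 8: best P0=NH3 P1=NH4
Op 9: best P0=NH3 P1=NH4
Op 10: best P0=NH3 P1=NH4
Op 11: best P0=NH3 P1=NH4

Answer: P0:NH3 P1:NH4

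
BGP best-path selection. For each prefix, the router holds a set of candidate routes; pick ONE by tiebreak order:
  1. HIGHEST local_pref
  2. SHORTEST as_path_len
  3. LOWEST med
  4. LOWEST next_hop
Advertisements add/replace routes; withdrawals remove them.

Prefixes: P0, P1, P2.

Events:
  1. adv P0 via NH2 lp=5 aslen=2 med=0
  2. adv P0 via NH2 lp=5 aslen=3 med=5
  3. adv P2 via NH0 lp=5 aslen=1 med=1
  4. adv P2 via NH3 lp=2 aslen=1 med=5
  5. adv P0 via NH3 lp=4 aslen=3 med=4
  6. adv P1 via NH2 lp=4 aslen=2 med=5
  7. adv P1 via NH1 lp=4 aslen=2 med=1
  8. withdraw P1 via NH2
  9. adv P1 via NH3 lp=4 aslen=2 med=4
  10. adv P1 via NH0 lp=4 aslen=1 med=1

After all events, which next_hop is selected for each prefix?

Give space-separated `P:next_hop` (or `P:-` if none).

Answer: P0:NH2 P1:NH0 P2:NH0

Derivation:
Op 1: best P0=NH2 P1=- P2=-
Op 2: best P0=NH2 P1=- P2=-
Op 3: best P0=NH2 P1=- P2=NH0
Op 4: best P0=NH2 P1=- P2=NH0
Op 5: best P0=NH2 P1=- P2=NH0
Op 6: best P0=NH2 P1=NH2 P2=NH0
Op 7: best P0=NH2 P1=NH1 P2=NH0
Op 8: best P0=NH2 P1=NH1 P2=NH0
Op 9: best P0=NH2 P1=NH1 P2=NH0
Op 10: best P0=NH2 P1=NH0 P2=NH0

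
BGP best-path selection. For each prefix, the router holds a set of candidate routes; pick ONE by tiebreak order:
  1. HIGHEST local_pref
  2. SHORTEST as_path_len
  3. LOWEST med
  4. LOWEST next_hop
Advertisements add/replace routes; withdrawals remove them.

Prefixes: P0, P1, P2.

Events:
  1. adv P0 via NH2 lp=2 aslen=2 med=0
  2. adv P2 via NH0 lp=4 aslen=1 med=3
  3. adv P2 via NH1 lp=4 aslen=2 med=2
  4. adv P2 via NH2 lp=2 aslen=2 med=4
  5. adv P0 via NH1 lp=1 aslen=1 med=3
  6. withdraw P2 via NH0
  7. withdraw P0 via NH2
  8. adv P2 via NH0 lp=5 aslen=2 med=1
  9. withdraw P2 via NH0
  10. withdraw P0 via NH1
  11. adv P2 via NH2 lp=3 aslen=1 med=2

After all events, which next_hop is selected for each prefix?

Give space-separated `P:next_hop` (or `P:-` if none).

Op 1: best P0=NH2 P1=- P2=-
Op 2: best P0=NH2 P1=- P2=NH0
Op 3: best P0=NH2 P1=- P2=NH0
Op 4: best P0=NH2 P1=- P2=NH0
Op 5: best P0=NH2 P1=- P2=NH0
Op 6: best P0=NH2 P1=- P2=NH1
Op 7: best P0=NH1 P1=- P2=NH1
Op 8: best P0=NH1 P1=- P2=NH0
Op 9: best P0=NH1 P1=- P2=NH1
Op 10: best P0=- P1=- P2=NH1
Op 11: best P0=- P1=- P2=NH1

Answer: P0:- P1:- P2:NH1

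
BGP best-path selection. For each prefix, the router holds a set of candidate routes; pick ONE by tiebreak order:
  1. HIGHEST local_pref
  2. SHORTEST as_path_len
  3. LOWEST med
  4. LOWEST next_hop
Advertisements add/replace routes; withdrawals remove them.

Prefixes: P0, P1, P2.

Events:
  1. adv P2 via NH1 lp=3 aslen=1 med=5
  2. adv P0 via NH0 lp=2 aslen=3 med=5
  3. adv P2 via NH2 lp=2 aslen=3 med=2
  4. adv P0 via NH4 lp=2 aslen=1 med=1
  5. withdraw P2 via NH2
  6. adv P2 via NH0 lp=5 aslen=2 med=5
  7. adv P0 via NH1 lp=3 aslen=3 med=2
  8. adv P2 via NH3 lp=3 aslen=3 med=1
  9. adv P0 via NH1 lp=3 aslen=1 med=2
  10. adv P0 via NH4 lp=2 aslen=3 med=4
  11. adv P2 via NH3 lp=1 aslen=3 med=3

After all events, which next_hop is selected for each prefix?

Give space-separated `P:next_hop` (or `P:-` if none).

Op 1: best P0=- P1=- P2=NH1
Op 2: best P0=NH0 P1=- P2=NH1
Op 3: best P0=NH0 P1=- P2=NH1
Op 4: best P0=NH4 P1=- P2=NH1
Op 5: best P0=NH4 P1=- P2=NH1
Op 6: best P0=NH4 P1=- P2=NH0
Op 7: best P0=NH1 P1=- P2=NH0
Op 8: best P0=NH1 P1=- P2=NH0
Op 9: best P0=NH1 P1=- P2=NH0
Op 10: best P0=NH1 P1=- P2=NH0
Op 11: best P0=NH1 P1=- P2=NH0

Answer: P0:NH1 P1:- P2:NH0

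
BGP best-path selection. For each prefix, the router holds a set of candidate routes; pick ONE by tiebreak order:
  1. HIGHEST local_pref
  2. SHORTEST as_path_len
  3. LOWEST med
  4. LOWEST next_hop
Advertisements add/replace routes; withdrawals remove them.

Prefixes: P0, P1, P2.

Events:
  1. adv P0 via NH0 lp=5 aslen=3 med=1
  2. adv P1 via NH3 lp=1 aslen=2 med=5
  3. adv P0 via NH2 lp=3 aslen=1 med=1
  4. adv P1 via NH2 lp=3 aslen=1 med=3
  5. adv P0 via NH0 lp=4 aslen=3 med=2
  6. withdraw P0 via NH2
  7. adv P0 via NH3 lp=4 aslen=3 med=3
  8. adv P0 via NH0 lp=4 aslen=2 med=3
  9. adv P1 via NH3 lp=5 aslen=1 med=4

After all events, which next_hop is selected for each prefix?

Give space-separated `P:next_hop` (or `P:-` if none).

Answer: P0:NH0 P1:NH3 P2:-

Derivation:
Op 1: best P0=NH0 P1=- P2=-
Op 2: best P0=NH0 P1=NH3 P2=-
Op 3: best P0=NH0 P1=NH3 P2=-
Op 4: best P0=NH0 P1=NH2 P2=-
Op 5: best P0=NH0 P1=NH2 P2=-
Op 6: best P0=NH0 P1=NH2 P2=-
Op 7: best P0=NH0 P1=NH2 P2=-
Op 8: best P0=NH0 P1=NH2 P2=-
Op 9: best P0=NH0 P1=NH3 P2=-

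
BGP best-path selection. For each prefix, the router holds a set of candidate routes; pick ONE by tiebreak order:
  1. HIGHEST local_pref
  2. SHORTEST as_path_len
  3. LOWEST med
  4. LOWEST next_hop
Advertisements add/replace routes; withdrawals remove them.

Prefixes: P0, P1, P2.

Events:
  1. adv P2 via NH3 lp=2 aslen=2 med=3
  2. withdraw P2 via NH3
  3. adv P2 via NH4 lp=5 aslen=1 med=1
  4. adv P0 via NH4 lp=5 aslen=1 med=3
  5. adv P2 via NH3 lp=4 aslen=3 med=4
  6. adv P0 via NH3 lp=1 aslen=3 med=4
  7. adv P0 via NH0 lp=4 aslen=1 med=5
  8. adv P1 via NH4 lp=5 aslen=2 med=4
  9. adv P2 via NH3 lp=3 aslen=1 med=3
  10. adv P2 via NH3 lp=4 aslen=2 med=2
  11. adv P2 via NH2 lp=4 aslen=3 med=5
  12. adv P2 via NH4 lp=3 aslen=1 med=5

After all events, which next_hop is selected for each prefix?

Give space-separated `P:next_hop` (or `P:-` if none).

Answer: P0:NH4 P1:NH4 P2:NH3

Derivation:
Op 1: best P0=- P1=- P2=NH3
Op 2: best P0=- P1=- P2=-
Op 3: best P0=- P1=- P2=NH4
Op 4: best P0=NH4 P1=- P2=NH4
Op 5: best P0=NH4 P1=- P2=NH4
Op 6: best P0=NH4 P1=- P2=NH4
Op 7: best P0=NH4 P1=- P2=NH4
Op 8: best P0=NH4 P1=NH4 P2=NH4
Op 9: best P0=NH4 P1=NH4 P2=NH4
Op 10: best P0=NH4 P1=NH4 P2=NH4
Op 11: best P0=NH4 P1=NH4 P2=NH4
Op 12: best P0=NH4 P1=NH4 P2=NH3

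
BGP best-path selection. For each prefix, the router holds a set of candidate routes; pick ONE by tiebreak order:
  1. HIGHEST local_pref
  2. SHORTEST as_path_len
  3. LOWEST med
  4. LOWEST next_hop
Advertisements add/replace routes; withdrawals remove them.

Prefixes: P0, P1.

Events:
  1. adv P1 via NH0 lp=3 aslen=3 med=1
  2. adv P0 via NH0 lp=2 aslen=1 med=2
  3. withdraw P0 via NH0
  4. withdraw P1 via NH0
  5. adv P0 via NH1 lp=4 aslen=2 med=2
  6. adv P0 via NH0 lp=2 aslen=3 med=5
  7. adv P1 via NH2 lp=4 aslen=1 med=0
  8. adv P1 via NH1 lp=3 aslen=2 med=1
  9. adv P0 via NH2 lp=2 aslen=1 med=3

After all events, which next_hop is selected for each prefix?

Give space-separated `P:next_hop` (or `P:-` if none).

Op 1: best P0=- P1=NH0
Op 2: best P0=NH0 P1=NH0
Op 3: best P0=- P1=NH0
Op 4: best P0=- P1=-
Op 5: best P0=NH1 P1=-
Op 6: best P0=NH1 P1=-
Op 7: best P0=NH1 P1=NH2
Op 8: best P0=NH1 P1=NH2
Op 9: best P0=NH1 P1=NH2

Answer: P0:NH1 P1:NH2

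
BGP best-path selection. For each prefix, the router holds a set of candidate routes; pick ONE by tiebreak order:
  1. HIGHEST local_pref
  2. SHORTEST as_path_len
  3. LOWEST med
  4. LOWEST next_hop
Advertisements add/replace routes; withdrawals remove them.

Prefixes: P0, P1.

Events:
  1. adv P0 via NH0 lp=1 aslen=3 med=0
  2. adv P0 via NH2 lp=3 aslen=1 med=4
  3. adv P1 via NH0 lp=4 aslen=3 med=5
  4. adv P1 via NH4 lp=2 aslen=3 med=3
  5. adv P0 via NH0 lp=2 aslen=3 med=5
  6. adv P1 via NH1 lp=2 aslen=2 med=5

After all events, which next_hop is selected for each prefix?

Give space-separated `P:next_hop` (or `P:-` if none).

Answer: P0:NH2 P1:NH0

Derivation:
Op 1: best P0=NH0 P1=-
Op 2: best P0=NH2 P1=-
Op 3: best P0=NH2 P1=NH0
Op 4: best P0=NH2 P1=NH0
Op 5: best P0=NH2 P1=NH0
Op 6: best P0=NH2 P1=NH0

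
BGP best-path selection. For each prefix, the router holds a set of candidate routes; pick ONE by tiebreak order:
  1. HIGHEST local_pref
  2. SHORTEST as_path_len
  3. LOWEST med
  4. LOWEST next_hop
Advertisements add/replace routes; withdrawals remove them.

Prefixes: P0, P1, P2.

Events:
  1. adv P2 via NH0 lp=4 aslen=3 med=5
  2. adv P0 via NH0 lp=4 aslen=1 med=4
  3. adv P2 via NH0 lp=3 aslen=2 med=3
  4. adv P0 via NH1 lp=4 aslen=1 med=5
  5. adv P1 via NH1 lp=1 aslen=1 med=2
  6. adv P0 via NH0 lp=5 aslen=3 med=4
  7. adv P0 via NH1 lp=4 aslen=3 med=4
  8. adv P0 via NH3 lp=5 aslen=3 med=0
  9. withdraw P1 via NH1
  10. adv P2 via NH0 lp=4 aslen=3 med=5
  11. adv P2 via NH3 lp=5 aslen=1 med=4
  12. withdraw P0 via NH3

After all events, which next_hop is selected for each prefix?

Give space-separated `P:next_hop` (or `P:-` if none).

Answer: P0:NH0 P1:- P2:NH3

Derivation:
Op 1: best P0=- P1=- P2=NH0
Op 2: best P0=NH0 P1=- P2=NH0
Op 3: best P0=NH0 P1=- P2=NH0
Op 4: best P0=NH0 P1=- P2=NH0
Op 5: best P0=NH0 P1=NH1 P2=NH0
Op 6: best P0=NH0 P1=NH1 P2=NH0
Op 7: best P0=NH0 P1=NH1 P2=NH0
Op 8: best P0=NH3 P1=NH1 P2=NH0
Op 9: best P0=NH3 P1=- P2=NH0
Op 10: best P0=NH3 P1=- P2=NH0
Op 11: best P0=NH3 P1=- P2=NH3
Op 12: best P0=NH0 P1=- P2=NH3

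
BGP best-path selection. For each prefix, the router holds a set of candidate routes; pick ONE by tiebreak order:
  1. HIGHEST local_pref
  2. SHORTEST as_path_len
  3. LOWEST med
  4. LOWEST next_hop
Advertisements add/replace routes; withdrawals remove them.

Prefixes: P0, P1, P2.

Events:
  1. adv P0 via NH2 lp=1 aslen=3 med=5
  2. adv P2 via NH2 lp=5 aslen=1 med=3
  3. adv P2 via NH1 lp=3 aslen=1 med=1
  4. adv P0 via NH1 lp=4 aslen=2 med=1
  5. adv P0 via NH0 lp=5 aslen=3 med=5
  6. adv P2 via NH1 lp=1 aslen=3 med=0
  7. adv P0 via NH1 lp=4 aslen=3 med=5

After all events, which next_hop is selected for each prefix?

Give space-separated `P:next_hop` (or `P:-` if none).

Op 1: best P0=NH2 P1=- P2=-
Op 2: best P0=NH2 P1=- P2=NH2
Op 3: best P0=NH2 P1=- P2=NH2
Op 4: best P0=NH1 P1=- P2=NH2
Op 5: best P0=NH0 P1=- P2=NH2
Op 6: best P0=NH0 P1=- P2=NH2
Op 7: best P0=NH0 P1=- P2=NH2

Answer: P0:NH0 P1:- P2:NH2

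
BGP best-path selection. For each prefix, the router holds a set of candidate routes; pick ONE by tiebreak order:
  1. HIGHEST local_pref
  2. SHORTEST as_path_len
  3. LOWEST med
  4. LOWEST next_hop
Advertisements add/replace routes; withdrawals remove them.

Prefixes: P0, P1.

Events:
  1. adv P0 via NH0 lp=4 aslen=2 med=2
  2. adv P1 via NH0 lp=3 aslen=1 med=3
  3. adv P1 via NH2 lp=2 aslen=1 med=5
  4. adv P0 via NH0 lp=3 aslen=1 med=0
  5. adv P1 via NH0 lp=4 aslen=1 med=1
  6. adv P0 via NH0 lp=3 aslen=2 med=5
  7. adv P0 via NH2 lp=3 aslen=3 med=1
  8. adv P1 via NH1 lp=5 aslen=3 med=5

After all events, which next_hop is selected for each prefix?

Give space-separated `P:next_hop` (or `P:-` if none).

Op 1: best P0=NH0 P1=-
Op 2: best P0=NH0 P1=NH0
Op 3: best P0=NH0 P1=NH0
Op 4: best P0=NH0 P1=NH0
Op 5: best P0=NH0 P1=NH0
Op 6: best P0=NH0 P1=NH0
Op 7: best P0=NH0 P1=NH0
Op 8: best P0=NH0 P1=NH1

Answer: P0:NH0 P1:NH1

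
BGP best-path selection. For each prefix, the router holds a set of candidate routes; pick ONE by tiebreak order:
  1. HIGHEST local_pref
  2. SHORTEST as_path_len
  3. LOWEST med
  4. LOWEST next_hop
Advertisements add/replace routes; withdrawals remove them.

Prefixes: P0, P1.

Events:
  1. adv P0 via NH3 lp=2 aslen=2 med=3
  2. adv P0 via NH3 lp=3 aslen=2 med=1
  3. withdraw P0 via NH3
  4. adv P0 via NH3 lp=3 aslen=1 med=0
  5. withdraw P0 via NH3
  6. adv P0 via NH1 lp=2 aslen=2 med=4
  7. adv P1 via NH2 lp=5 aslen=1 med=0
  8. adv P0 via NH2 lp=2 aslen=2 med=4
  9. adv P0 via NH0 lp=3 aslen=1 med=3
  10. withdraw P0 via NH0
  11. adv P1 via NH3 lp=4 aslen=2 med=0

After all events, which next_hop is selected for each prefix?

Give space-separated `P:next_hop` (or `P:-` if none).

Op 1: best P0=NH3 P1=-
Op 2: best P0=NH3 P1=-
Op 3: best P0=- P1=-
Op 4: best P0=NH3 P1=-
Op 5: best P0=- P1=-
Op 6: best P0=NH1 P1=-
Op 7: best P0=NH1 P1=NH2
Op 8: best P0=NH1 P1=NH2
Op 9: best P0=NH0 P1=NH2
Op 10: best P0=NH1 P1=NH2
Op 11: best P0=NH1 P1=NH2

Answer: P0:NH1 P1:NH2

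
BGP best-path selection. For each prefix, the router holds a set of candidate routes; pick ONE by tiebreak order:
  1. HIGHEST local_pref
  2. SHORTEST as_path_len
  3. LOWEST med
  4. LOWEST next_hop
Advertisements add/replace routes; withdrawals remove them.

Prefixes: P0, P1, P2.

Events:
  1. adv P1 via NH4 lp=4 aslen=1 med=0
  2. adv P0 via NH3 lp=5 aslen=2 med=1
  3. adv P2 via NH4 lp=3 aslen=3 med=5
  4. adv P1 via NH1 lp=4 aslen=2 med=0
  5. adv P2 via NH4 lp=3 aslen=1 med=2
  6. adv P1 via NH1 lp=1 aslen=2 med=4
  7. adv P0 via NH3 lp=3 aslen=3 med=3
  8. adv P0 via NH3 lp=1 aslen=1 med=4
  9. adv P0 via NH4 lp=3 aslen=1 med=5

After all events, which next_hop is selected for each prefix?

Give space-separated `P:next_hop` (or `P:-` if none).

Op 1: best P0=- P1=NH4 P2=-
Op 2: best P0=NH3 P1=NH4 P2=-
Op 3: best P0=NH3 P1=NH4 P2=NH4
Op 4: best P0=NH3 P1=NH4 P2=NH4
Op 5: best P0=NH3 P1=NH4 P2=NH4
Op 6: best P0=NH3 P1=NH4 P2=NH4
Op 7: best P0=NH3 P1=NH4 P2=NH4
Op 8: best P0=NH3 P1=NH4 P2=NH4
Op 9: best P0=NH4 P1=NH4 P2=NH4

Answer: P0:NH4 P1:NH4 P2:NH4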